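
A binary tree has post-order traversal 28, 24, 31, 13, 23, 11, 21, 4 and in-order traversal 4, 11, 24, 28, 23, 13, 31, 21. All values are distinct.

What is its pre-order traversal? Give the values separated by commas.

The last element of post-order is the root; it splits in-order into left and right subtrees.
Root 4: left subtree has 0 nodes { }, right has 7 {11, 24, 28, 23, 13, 31, 21}.
  Root 21: left subtree has 6 nodes {11, 24, 28, 23, 13, 31}, right has 0 { }.
    Root 11: left subtree has 0 nodes { }, right has 5 {24, 28, 23, 13, 31}.
      Root 23: left subtree has 2 nodes {24, 28}, right has 2 {13, 31}.
        Root 24: left subtree has 0 nodes { }, right has 1 {28}.
        Root 13: left subtree has 0 nodes { }, right has 1 {31}.

4, 21, 11, 23, 24, 28, 13, 31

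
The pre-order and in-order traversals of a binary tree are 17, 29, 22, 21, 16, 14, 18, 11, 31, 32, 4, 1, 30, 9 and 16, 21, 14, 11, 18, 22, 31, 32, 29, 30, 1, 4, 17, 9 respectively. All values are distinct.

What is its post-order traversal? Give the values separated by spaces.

16 11 18 14 21 32 31 22 30 1 4 29 9 17

The first element of pre-order is the root; it splits in-order into left and right subtrees.
Root 17: left subtree has 12 nodes {16, 21, 14, 11, 18, 22, 31, 32, 29, 30, 1, 4}, right has 1 {9}.
  Root 29: left subtree has 8 nodes {16, 21, 14, 11, 18, 22, 31, 32}, right has 3 {30, 1, 4}.
    Root 22: left subtree has 5 nodes {16, 21, 14, 11, 18}, right has 2 {31, 32}.
      Root 21: left subtree has 1 node {16}, right has 3 {14, 11, 18}.
        Root 14: left subtree has 0 nodes { }, right has 2 {11, 18}.
          Root 18: left subtree has 1 node {11}, right has 0 { }.
      Root 31: left subtree has 0 nodes { }, right has 1 {32}.
    Root 4: left subtree has 2 nodes {30, 1}, right has 0 { }.
      Root 1: left subtree has 1 node {30}, right has 0 { }.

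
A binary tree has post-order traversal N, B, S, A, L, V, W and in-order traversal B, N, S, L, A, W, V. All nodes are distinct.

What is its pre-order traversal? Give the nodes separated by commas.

The last element of post-order is the root; it splits in-order into left and right subtrees.
Root W: left subtree has 5 nodes {B, N, S, L, A}, right has 1 {V}.
  Root L: left subtree has 3 nodes {B, N, S}, right has 1 {A}.
    Root S: left subtree has 2 nodes {B, N}, right has 0 { }.
      Root B: left subtree has 0 nodes { }, right has 1 {N}.

W, L, S, B, N, A, V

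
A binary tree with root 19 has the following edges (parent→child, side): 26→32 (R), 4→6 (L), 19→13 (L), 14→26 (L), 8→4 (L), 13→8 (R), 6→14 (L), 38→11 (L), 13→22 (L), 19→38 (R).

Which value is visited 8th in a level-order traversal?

6

Level-order visits nodes level by level from the root, left to right within each level.
Level 0: 19
Level 1: 13, 38
Level 2: 22, 8, 11
Level 3: 4
Level 4: 6
Level 5: 14
Level 6: 26
Level 7: 32
Full level-order sequence: 19, 13, 38, 22, 8, 11, 4, 6, 14, 26, 32.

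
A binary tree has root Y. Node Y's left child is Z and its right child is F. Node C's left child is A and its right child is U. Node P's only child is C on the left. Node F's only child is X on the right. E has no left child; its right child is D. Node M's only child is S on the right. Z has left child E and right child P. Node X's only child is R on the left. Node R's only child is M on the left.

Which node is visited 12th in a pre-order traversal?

Pre-order visits the node, then its left subtree, then its right subtree.
Visit Y.
At Y: go left to Z.
  Visit Z.
  At Z: go left to E.
    Visit E.
    At E: no left child.
    At E: go right to D.
      D is a leaf — visit D.
  At Z: go right to P.
    Visit P.
    At P: go left to C.
      Visit C.
      At C: go left to A.
        A is a leaf — visit A.
      At C: go right to U.
        U is a leaf — visit U.
    At P: no right child.
At Y: go right to F.
  Visit F.
  At F: no left child.
  At F: go right to X.
    Visit X.
    At X: go left to R.
      Visit R.
      At R: go left to M.
        Visit M.
        At M: no left child.
        At M: go right to S.
          S is a leaf — visit S.
      At R: no right child.
    At X: no right child.
Full pre-order sequence: Y, Z, E, D, P, C, A, U, F, X, R, M, S.

M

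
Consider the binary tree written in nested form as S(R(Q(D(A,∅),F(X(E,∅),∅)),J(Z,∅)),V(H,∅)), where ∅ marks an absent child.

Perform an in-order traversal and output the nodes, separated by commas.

A, D, Q, E, X, F, R, Z, J, S, H, V

In-order visits the left subtree, then the node, then the right subtree.
At S: go left to R.
  At R: go left to Q.
    At Q: go left to D.
      At D: go left to A.
        A is a leaf — visit A.
      Visit D.
      At D: no right child.
    Visit Q.
    At Q: go right to F.
      At F: go left to X.
        At X: go left to E.
          E is a leaf — visit E.
        Visit X.
        At X: no right child.
      Visit F.
      At F: no right child.
  Visit R.
  At R: go right to J.
    At J: go left to Z.
      Z is a leaf — visit Z.
    Visit J.
    At J: no right child.
Visit S.
At S: go right to V.
  At V: go left to H.
    H is a leaf — visit H.
  Visit V.
  At V: no right child.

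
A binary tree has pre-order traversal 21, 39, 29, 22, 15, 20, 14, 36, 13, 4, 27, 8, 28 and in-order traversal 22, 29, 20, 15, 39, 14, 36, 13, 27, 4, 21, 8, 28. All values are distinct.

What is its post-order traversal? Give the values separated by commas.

The first element of pre-order is the root; it splits in-order into left and right subtrees.
Root 21: left subtree has 10 nodes {22, 29, 20, 15, 39, 14, 36, 13, 27, 4}, right has 2 {8, 28}.
  Root 39: left subtree has 4 nodes {22, 29, 20, 15}, right has 5 {14, 36, 13, 27, 4}.
    Root 29: left subtree has 1 node {22}, right has 2 {20, 15}.
      Root 15: left subtree has 1 node {20}, right has 0 { }.
    Root 14: left subtree has 0 nodes { }, right has 4 {36, 13, 27, 4}.
      Root 36: left subtree has 0 nodes { }, right has 3 {13, 27, 4}.
        Root 13: left subtree has 0 nodes { }, right has 2 {27, 4}.
          Root 4: left subtree has 1 node {27}, right has 0 { }.
  Root 8: left subtree has 0 nodes { }, right has 1 {28}.

22, 20, 15, 29, 27, 4, 13, 36, 14, 39, 28, 8, 21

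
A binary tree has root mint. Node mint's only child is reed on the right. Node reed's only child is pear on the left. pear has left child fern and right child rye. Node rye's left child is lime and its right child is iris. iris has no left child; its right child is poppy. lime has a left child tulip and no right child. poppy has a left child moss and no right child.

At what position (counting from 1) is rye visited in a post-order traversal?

7

Post-order visits the left subtree, then the right subtree, then the node.
At mint: no left child.
At mint: go right to reed.
  At reed: go left to pear.
    At pear: go left to fern.
      fern is a leaf — visit fern.
    At pear: go right to rye.
      At rye: go left to lime.
        At lime: go left to tulip.
          tulip is a leaf — visit tulip.
        At lime: no right child.
        Visit lime.
      At rye: go right to iris.
        At iris: no left child.
        At iris: go right to poppy.
          At poppy: go left to moss.
            moss is a leaf — visit moss.
          At poppy: no right child.
          Visit poppy.
        Visit iris.
      Visit rye.
    Visit pear.
  At reed: no right child.
  Visit reed.
Visit mint.
Full post-order sequence: fern, tulip, lime, moss, poppy, iris, rye, pear, reed, mint.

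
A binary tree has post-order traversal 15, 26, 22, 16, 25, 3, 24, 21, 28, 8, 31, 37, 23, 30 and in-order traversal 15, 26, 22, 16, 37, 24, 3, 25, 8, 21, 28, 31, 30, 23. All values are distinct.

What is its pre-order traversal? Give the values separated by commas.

30, 37, 16, 22, 26, 15, 31, 8, 24, 3, 25, 28, 21, 23

The last element of post-order is the root; it splits in-order into left and right subtrees.
Root 30: left subtree has 12 nodes {15, 26, 22, 16, 37, 24, 3, 25, 8, 21, 28, 31}, right has 1 {23}.
  Root 37: left subtree has 4 nodes {15, 26, 22, 16}, right has 7 {24, 3, 25, 8, 21, 28, 31}.
    Root 16: left subtree has 3 nodes {15, 26, 22}, right has 0 { }.
      Root 22: left subtree has 2 nodes {15, 26}, right has 0 { }.
        Root 26: left subtree has 1 node {15}, right has 0 { }.
    Root 31: left subtree has 6 nodes {24, 3, 25, 8, 21, 28}, right has 0 { }.
      Root 8: left subtree has 3 nodes {24, 3, 25}, right has 2 {21, 28}.
        Root 24: left subtree has 0 nodes { }, right has 2 {3, 25}.
          Root 3: left subtree has 0 nodes { }, right has 1 {25}.
        Root 28: left subtree has 1 node {21}, right has 0 { }.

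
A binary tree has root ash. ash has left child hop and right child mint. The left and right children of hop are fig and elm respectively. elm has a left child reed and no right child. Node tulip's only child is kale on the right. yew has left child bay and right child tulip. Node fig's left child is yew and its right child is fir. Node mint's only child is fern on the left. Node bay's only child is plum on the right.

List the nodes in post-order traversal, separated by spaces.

plum bay kale tulip yew fir fig reed elm hop fern mint ash

Post-order visits the left subtree, then the right subtree, then the node.
At ash: go left to hop.
  At hop: go left to fig.
    At fig: go left to yew.
      At yew: go left to bay.
        At bay: no left child.
        At bay: go right to plum.
          plum is a leaf — visit plum.
        Visit bay.
      At yew: go right to tulip.
        At tulip: no left child.
        At tulip: go right to kale.
          kale is a leaf — visit kale.
        Visit tulip.
      Visit yew.
    At fig: go right to fir.
      fir is a leaf — visit fir.
    Visit fig.
  At hop: go right to elm.
    At elm: go left to reed.
      reed is a leaf — visit reed.
    At elm: no right child.
    Visit elm.
  Visit hop.
At ash: go right to mint.
  At mint: go left to fern.
    fern is a leaf — visit fern.
  At mint: no right child.
  Visit mint.
Visit ash.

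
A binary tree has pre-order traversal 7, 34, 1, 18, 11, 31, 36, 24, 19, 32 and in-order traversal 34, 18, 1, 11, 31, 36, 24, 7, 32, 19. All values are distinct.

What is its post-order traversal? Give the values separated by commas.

The first element of pre-order is the root; it splits in-order into left and right subtrees.
Root 7: left subtree has 7 nodes {34, 18, 1, 11, 31, 36, 24}, right has 2 {32, 19}.
  Root 34: left subtree has 0 nodes { }, right has 6 {18, 1, 11, 31, 36, 24}.
    Root 1: left subtree has 1 node {18}, right has 4 {11, 31, 36, 24}.
      Root 11: left subtree has 0 nodes { }, right has 3 {31, 36, 24}.
        Root 31: left subtree has 0 nodes { }, right has 2 {36, 24}.
          Root 36: left subtree has 0 nodes { }, right has 1 {24}.
  Root 19: left subtree has 1 node {32}, right has 0 { }.

18, 24, 36, 31, 11, 1, 34, 32, 19, 7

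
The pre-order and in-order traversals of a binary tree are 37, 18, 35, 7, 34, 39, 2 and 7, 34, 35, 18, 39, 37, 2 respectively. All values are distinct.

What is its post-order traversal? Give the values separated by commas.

34, 7, 35, 39, 18, 2, 37

The first element of pre-order is the root; it splits in-order into left and right subtrees.
Root 37: left subtree has 5 nodes {7, 34, 35, 18, 39}, right has 1 {2}.
  Root 18: left subtree has 3 nodes {7, 34, 35}, right has 1 {39}.
    Root 35: left subtree has 2 nodes {7, 34}, right has 0 { }.
      Root 7: left subtree has 0 nodes { }, right has 1 {34}.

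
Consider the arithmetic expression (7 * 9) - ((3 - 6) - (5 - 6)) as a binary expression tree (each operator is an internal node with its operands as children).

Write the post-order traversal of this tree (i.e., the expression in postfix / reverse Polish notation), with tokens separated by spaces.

7 9 * 3 6 - 5 6 - - -

Post-order on an expression tree gives postfix notation: for each operator, emit left operand, right operand, then the operator.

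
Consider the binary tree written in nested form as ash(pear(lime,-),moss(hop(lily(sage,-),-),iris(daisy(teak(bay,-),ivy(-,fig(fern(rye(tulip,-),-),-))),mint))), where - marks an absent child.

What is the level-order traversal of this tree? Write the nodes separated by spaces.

ash pear moss lime hop iris lily daisy mint sage teak ivy bay fig fern rye tulip

Level-order visits nodes level by level from the root, left to right within each level.
Level 0: ash
Level 1: pear, moss
Level 2: lime, hop, iris
Level 3: lily, daisy, mint
Level 4: sage, teak, ivy
Level 5: bay, fig
Level 6: fern
Level 7: rye
Level 8: tulip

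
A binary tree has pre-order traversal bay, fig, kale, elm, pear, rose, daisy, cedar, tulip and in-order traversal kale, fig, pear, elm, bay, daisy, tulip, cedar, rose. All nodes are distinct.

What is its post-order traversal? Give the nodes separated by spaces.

kale pear elm fig tulip cedar daisy rose bay

The first element of pre-order is the root; it splits in-order into left and right subtrees.
Root bay: left subtree has 4 nodes {kale, fig, pear, elm}, right has 4 {daisy, tulip, cedar, rose}.
  Root fig: left subtree has 1 node {kale}, right has 2 {pear, elm}.
    Root elm: left subtree has 1 node {pear}, right has 0 { }.
  Root rose: left subtree has 3 nodes {daisy, tulip, cedar}, right has 0 { }.
    Root daisy: left subtree has 0 nodes { }, right has 2 {tulip, cedar}.
      Root cedar: left subtree has 1 node {tulip}, right has 0 { }.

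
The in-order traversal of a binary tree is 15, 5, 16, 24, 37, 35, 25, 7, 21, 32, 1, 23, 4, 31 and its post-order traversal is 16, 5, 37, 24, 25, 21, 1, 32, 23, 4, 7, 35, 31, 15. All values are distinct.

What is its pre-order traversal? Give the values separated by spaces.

The last element of post-order is the root; it splits in-order into left and right subtrees.
Root 15: left subtree has 0 nodes { }, right has 13 {5, 16, 24, 37, 35, 25, 7, 21, 32, 1, 23, 4, 31}.
  Root 31: left subtree has 12 nodes {5, 16, 24, 37, 35, 25, 7, 21, 32, 1, 23, 4}, right has 0 { }.
    Root 35: left subtree has 4 nodes {5, 16, 24, 37}, right has 7 {25, 7, 21, 32, 1, 23, 4}.
      Root 24: left subtree has 2 nodes {5, 16}, right has 1 {37}.
        Root 5: left subtree has 0 nodes { }, right has 1 {16}.
      Root 7: left subtree has 1 node {25}, right has 5 {21, 32, 1, 23, 4}.
        Root 4: left subtree has 4 nodes {21, 32, 1, 23}, right has 0 { }.
          Root 23: left subtree has 3 nodes {21, 32, 1}, right has 0 { }.
            Root 32: left subtree has 1 node {21}, right has 1 {1}.

15 31 35 24 5 16 37 7 25 4 23 32 21 1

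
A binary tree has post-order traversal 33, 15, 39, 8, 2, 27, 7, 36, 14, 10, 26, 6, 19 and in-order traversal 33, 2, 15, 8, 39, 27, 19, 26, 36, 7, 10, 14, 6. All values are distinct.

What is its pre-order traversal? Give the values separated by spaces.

19 27 2 33 8 15 39 6 26 10 36 7 14

The last element of post-order is the root; it splits in-order into left and right subtrees.
Root 19: left subtree has 6 nodes {33, 2, 15, 8, 39, 27}, right has 6 {26, 36, 7, 10, 14, 6}.
  Root 27: left subtree has 5 nodes {33, 2, 15, 8, 39}, right has 0 { }.
    Root 2: left subtree has 1 node {33}, right has 3 {15, 8, 39}.
      Root 8: left subtree has 1 node {15}, right has 1 {39}.
  Root 6: left subtree has 5 nodes {26, 36, 7, 10, 14}, right has 0 { }.
    Root 26: left subtree has 0 nodes { }, right has 4 {36, 7, 10, 14}.
      Root 10: left subtree has 2 nodes {36, 7}, right has 1 {14}.
        Root 36: left subtree has 0 nodes { }, right has 1 {7}.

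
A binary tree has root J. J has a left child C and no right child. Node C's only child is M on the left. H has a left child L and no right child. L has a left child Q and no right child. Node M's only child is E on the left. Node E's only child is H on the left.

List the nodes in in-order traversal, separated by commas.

Q, L, H, E, M, C, J

In-order visits the left subtree, then the node, then the right subtree.
At J: go left to C.
  At C: go left to M.
    At M: go left to E.
      At E: go left to H.
        At H: go left to L.
          At L: go left to Q.
            Q is a leaf — visit Q.
          Visit L.
          At L: no right child.
        Visit H.
        At H: no right child.
      Visit E.
      At E: no right child.
    Visit M.
    At M: no right child.
  Visit C.
  At C: no right child.
Visit J.
At J: no right child.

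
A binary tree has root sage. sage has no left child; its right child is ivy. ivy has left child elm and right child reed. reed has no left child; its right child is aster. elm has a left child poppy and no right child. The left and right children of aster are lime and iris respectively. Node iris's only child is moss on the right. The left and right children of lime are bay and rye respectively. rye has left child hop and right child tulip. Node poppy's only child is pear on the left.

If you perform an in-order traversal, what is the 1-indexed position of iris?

In-order visits the left subtree, then the node, then the right subtree.
At sage: no left child.
Visit sage.
At sage: go right to ivy.
  At ivy: go left to elm.
    At elm: go left to poppy.
      At poppy: go left to pear.
        pear is a leaf — visit pear.
      Visit poppy.
      At poppy: no right child.
    Visit elm.
    At elm: no right child.
  Visit ivy.
  At ivy: go right to reed.
    At reed: no left child.
    Visit reed.
    At reed: go right to aster.
      At aster: go left to lime.
        At lime: go left to bay.
          bay is a leaf — visit bay.
        Visit lime.
        At lime: go right to rye.
          At rye: go left to hop.
            hop is a leaf — visit hop.
          Visit rye.
          At rye: go right to tulip.
            tulip is a leaf — visit tulip.
      Visit aster.
      At aster: go right to iris.
        At iris: no left child.
        Visit iris.
        At iris: go right to moss.
          moss is a leaf — visit moss.
Full in-order sequence: sage, pear, poppy, elm, ivy, reed, bay, lime, hop, rye, tulip, aster, iris, moss.

13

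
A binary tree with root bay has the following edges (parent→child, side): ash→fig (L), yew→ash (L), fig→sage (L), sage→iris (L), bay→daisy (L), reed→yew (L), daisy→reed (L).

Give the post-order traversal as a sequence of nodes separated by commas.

iris, sage, fig, ash, yew, reed, daisy, bay

Post-order visits the left subtree, then the right subtree, then the node.
At bay: go left to daisy.
  At daisy: go left to reed.
    At reed: go left to yew.
      At yew: go left to ash.
        At ash: go left to fig.
          At fig: go left to sage.
            At sage: go left to iris.
              iris is a leaf — visit iris.
            At sage: no right child.
            Visit sage.
          At fig: no right child.
          Visit fig.
        At ash: no right child.
        Visit ash.
      At yew: no right child.
      Visit yew.
    At reed: no right child.
    Visit reed.
  At daisy: no right child.
  Visit daisy.
At bay: no right child.
Visit bay.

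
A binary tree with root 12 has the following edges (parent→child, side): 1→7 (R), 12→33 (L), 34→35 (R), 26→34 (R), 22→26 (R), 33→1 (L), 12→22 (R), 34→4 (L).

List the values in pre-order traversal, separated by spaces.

12 33 1 7 22 26 34 4 35

Pre-order visits the node, then its left subtree, then its right subtree.
Visit 12.
At 12: go left to 33.
  Visit 33.
  At 33: go left to 1.
    Visit 1.
    At 1: no left child.
    At 1: go right to 7.
      7 is a leaf — visit 7.
  At 33: no right child.
At 12: go right to 22.
  Visit 22.
  At 22: no left child.
  At 22: go right to 26.
    Visit 26.
    At 26: no left child.
    At 26: go right to 34.
      Visit 34.
      At 34: go left to 4.
        4 is a leaf — visit 4.
      At 34: go right to 35.
        35 is a leaf — visit 35.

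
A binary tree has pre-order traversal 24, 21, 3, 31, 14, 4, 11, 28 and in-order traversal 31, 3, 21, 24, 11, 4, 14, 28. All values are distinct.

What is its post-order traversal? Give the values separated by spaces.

The first element of pre-order is the root; it splits in-order into left and right subtrees.
Root 24: left subtree has 3 nodes {31, 3, 21}, right has 4 {11, 4, 14, 28}.
  Root 21: left subtree has 2 nodes {31, 3}, right has 0 { }.
    Root 3: left subtree has 1 node {31}, right has 0 { }.
  Root 14: left subtree has 2 nodes {11, 4}, right has 1 {28}.
    Root 4: left subtree has 1 node {11}, right has 0 { }.

31 3 21 11 4 28 14 24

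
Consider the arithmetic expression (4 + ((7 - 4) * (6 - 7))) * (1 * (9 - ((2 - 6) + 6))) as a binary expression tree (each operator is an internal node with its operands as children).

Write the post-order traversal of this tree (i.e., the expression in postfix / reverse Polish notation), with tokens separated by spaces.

4 7 4 - 6 7 - * + 1 9 2 6 - 6 + - * *

Post-order on an expression tree gives postfix notation: for each operator, emit left operand, right operand, then the operator.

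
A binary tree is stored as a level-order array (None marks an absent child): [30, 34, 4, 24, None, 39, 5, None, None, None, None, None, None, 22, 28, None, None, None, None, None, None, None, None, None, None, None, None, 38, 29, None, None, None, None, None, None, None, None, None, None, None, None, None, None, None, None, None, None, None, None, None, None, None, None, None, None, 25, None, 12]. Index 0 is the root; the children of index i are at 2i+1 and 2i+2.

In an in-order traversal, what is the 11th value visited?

In-order visits the left subtree, then the node, then the right subtree.
At 30: go left to 34.
  At 34: go left to 24.
    24 is a leaf — visit 24.
  Visit 34.
  At 34: no right child.
Visit 30.
At 30: go right to 4.
  At 4: go left to 39.
    39 is a leaf — visit 39.
  Visit 4.
  At 4: go right to 5.
    At 5: go left to 22.
      At 22: go left to 38.
        At 38: go left to 25.
          25 is a leaf — visit 25.
        Visit 38.
        At 38: no right child.
      Visit 22.
      At 22: go right to 29.
        At 29: go left to 12.
          12 is a leaf — visit 12.
        Visit 29.
        At 29: no right child.
    Visit 5.
    At 5: go right to 28.
      28 is a leaf — visit 28.
Full in-order sequence: 24, 34, 30, 39, 4, 25, 38, 22, 12, 29, 5, 28.

5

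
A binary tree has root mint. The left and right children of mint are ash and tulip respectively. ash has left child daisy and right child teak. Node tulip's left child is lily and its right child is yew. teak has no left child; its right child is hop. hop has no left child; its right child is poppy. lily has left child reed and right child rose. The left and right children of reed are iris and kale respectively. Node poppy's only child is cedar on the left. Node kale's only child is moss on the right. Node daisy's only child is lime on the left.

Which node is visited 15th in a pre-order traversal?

Pre-order visits the node, then its left subtree, then its right subtree.
Visit mint.
At mint: go left to ash.
  Visit ash.
  At ash: go left to daisy.
    Visit daisy.
    At daisy: go left to lime.
      lime is a leaf — visit lime.
    At daisy: no right child.
  At ash: go right to teak.
    Visit teak.
    At teak: no left child.
    At teak: go right to hop.
      Visit hop.
      At hop: no left child.
      At hop: go right to poppy.
        Visit poppy.
        At poppy: go left to cedar.
          cedar is a leaf — visit cedar.
        At poppy: no right child.
At mint: go right to tulip.
  Visit tulip.
  At tulip: go left to lily.
    Visit lily.
    At lily: go left to reed.
      Visit reed.
      At reed: go left to iris.
        iris is a leaf — visit iris.
      At reed: go right to kale.
        Visit kale.
        At kale: no left child.
        At kale: go right to moss.
          moss is a leaf — visit moss.
    At lily: go right to rose.
      rose is a leaf — visit rose.
  At tulip: go right to yew.
    yew is a leaf — visit yew.
Full pre-order sequence: mint, ash, daisy, lime, teak, hop, poppy, cedar, tulip, lily, reed, iris, kale, moss, rose, yew.

rose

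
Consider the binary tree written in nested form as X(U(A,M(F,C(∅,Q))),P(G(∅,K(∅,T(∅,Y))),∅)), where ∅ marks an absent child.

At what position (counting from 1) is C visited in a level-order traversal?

8

Level-order visits nodes level by level from the root, left to right within each level.
Level 0: X
Level 1: U, P
Level 2: A, M, G
Level 3: F, C, K
Level 4: Q, T
Level 5: Y
Full level-order sequence: X, U, P, A, M, G, F, C, K, Q, T, Y.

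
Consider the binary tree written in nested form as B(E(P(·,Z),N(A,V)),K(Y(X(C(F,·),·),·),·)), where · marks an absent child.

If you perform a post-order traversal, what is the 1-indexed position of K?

11

Post-order visits the left subtree, then the right subtree, then the node.
At B: go left to E.
  At E: go left to P.
    At P: no left child.
    At P: go right to Z.
      Z is a leaf — visit Z.
    Visit P.
  At E: go right to N.
    At N: go left to A.
      A is a leaf — visit A.
    At N: go right to V.
      V is a leaf — visit V.
    Visit N.
  Visit E.
At B: go right to K.
  At K: go left to Y.
    At Y: go left to X.
      At X: go left to C.
        At C: go left to F.
          F is a leaf — visit F.
        At C: no right child.
        Visit C.
      At X: no right child.
      Visit X.
    At Y: no right child.
    Visit Y.
  At K: no right child.
  Visit K.
Visit B.
Full post-order sequence: Z, P, A, V, N, E, F, C, X, Y, K, B.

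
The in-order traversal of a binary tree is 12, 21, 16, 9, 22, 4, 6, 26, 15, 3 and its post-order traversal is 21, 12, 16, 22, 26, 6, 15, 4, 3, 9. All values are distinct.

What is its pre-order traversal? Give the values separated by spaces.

The last element of post-order is the root; it splits in-order into left and right subtrees.
Root 9: left subtree has 3 nodes {12, 21, 16}, right has 6 {22, 4, 6, 26, 15, 3}.
  Root 16: left subtree has 2 nodes {12, 21}, right has 0 { }.
    Root 12: left subtree has 0 nodes { }, right has 1 {21}.
  Root 3: left subtree has 5 nodes {22, 4, 6, 26, 15}, right has 0 { }.
    Root 4: left subtree has 1 node {22}, right has 3 {6, 26, 15}.
      Root 15: left subtree has 2 nodes {6, 26}, right has 0 { }.
        Root 6: left subtree has 0 nodes { }, right has 1 {26}.

9 16 12 21 3 4 22 15 6 26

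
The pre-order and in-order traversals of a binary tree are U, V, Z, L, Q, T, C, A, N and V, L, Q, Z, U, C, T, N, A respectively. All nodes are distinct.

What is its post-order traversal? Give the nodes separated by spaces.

The first element of pre-order is the root; it splits in-order into left and right subtrees.
Root U: left subtree has 4 nodes {V, L, Q, Z}, right has 4 {C, T, N, A}.
  Root V: left subtree has 0 nodes { }, right has 3 {L, Q, Z}.
    Root Z: left subtree has 2 nodes {L, Q}, right has 0 { }.
      Root L: left subtree has 0 nodes { }, right has 1 {Q}.
  Root T: left subtree has 1 node {C}, right has 2 {N, A}.
    Root A: left subtree has 1 node {N}, right has 0 { }.

Q L Z V C N A T U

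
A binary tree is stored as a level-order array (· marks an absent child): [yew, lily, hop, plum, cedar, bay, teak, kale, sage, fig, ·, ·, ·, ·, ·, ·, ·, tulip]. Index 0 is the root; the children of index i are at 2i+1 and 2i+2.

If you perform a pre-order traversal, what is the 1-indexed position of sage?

5

Pre-order visits the node, then its left subtree, then its right subtree.
Visit yew.
At yew: go left to lily.
  Visit lily.
  At lily: go left to plum.
    Visit plum.
    At plum: go left to kale.
      kale is a leaf — visit kale.
    At plum: go right to sage.
      Visit sage.
      At sage: go left to tulip.
        tulip is a leaf — visit tulip.
      At sage: no right child.
  At lily: go right to cedar.
    Visit cedar.
    At cedar: go left to fig.
      fig is a leaf — visit fig.
    At cedar: no right child.
At yew: go right to hop.
  Visit hop.
  At hop: go left to bay.
    bay is a leaf — visit bay.
  At hop: go right to teak.
    teak is a leaf — visit teak.
Full pre-order sequence: yew, lily, plum, kale, sage, tulip, cedar, fig, hop, bay, teak.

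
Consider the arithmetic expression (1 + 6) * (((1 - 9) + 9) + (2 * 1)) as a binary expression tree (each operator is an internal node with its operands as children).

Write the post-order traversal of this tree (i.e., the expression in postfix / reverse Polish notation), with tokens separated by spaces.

Post-order on an expression tree gives postfix notation: for each operator, emit left operand, right operand, then the operator.

1 6 + 1 9 - 9 + 2 1 * + *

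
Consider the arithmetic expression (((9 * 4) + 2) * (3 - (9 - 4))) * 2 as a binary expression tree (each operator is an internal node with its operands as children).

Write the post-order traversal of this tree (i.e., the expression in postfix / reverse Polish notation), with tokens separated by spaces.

Post-order on an expression tree gives postfix notation: for each operator, emit left operand, right operand, then the operator.

9 4 * 2 + 3 9 4 - - * 2 *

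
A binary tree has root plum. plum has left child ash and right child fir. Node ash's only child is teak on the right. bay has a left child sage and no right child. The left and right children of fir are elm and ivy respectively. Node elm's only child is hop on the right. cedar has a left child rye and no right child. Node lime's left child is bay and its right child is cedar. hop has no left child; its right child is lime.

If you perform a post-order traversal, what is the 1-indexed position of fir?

11

Post-order visits the left subtree, then the right subtree, then the node.
At plum: go left to ash.
  At ash: no left child.
  At ash: go right to teak.
    teak is a leaf — visit teak.
  Visit ash.
At plum: go right to fir.
  At fir: go left to elm.
    At elm: no left child.
    At elm: go right to hop.
      At hop: no left child.
      At hop: go right to lime.
        At lime: go left to bay.
          At bay: go left to sage.
            sage is a leaf — visit sage.
          At bay: no right child.
          Visit bay.
        At lime: go right to cedar.
          At cedar: go left to rye.
            rye is a leaf — visit rye.
          At cedar: no right child.
          Visit cedar.
        Visit lime.
      Visit hop.
    Visit elm.
  At fir: go right to ivy.
    ivy is a leaf — visit ivy.
  Visit fir.
Visit plum.
Full post-order sequence: teak, ash, sage, bay, rye, cedar, lime, hop, elm, ivy, fir, plum.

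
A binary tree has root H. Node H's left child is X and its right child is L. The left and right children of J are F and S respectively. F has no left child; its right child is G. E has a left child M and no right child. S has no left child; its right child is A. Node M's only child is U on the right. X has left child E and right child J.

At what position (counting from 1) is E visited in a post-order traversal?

Post-order visits the left subtree, then the right subtree, then the node.
At H: go left to X.
  At X: go left to E.
    At E: go left to M.
      At M: no left child.
      At M: go right to U.
        U is a leaf — visit U.
      Visit M.
    At E: no right child.
    Visit E.
  At X: go right to J.
    At J: go left to F.
      At F: no left child.
      At F: go right to G.
        G is a leaf — visit G.
      Visit F.
    At J: go right to S.
      At S: no left child.
      At S: go right to A.
        A is a leaf — visit A.
      Visit S.
    Visit J.
  Visit X.
At H: go right to L.
  L is a leaf — visit L.
Visit H.
Full post-order sequence: U, M, E, G, F, A, S, J, X, L, H.

3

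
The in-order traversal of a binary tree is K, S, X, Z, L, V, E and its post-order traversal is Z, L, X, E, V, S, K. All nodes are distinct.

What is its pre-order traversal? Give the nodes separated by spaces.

The last element of post-order is the root; it splits in-order into left and right subtrees.
Root K: left subtree has 0 nodes { }, right has 6 {S, X, Z, L, V, E}.
  Root S: left subtree has 0 nodes { }, right has 5 {X, Z, L, V, E}.
    Root V: left subtree has 3 nodes {X, Z, L}, right has 1 {E}.
      Root X: left subtree has 0 nodes { }, right has 2 {Z, L}.
        Root L: left subtree has 1 node {Z}, right has 0 { }.

K S V X L Z E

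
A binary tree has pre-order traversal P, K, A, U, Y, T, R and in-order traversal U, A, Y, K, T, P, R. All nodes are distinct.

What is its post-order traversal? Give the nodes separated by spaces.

U Y A T K R P

The first element of pre-order is the root; it splits in-order into left and right subtrees.
Root P: left subtree has 5 nodes {U, A, Y, K, T}, right has 1 {R}.
  Root K: left subtree has 3 nodes {U, A, Y}, right has 1 {T}.
    Root A: left subtree has 1 node {U}, right has 1 {Y}.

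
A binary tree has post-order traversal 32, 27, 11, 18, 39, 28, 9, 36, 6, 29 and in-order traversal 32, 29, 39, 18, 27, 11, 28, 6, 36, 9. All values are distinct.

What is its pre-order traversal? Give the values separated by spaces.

29 32 6 28 39 18 11 27 36 9

The last element of post-order is the root; it splits in-order into left and right subtrees.
Root 29: left subtree has 1 node {32}, right has 8 {39, 18, 27, 11, 28, 6, 36, 9}.
  Root 6: left subtree has 5 nodes {39, 18, 27, 11, 28}, right has 2 {36, 9}.
    Root 28: left subtree has 4 nodes {39, 18, 27, 11}, right has 0 { }.
      Root 39: left subtree has 0 nodes { }, right has 3 {18, 27, 11}.
        Root 18: left subtree has 0 nodes { }, right has 2 {27, 11}.
          Root 11: left subtree has 1 node {27}, right has 0 { }.
    Root 36: left subtree has 0 nodes { }, right has 1 {9}.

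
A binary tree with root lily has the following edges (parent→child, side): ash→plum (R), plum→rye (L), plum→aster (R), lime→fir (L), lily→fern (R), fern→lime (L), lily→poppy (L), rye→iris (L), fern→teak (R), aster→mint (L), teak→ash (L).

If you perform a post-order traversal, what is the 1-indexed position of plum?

Post-order visits the left subtree, then the right subtree, then the node.
At lily: go left to poppy.
  poppy is a leaf — visit poppy.
At lily: go right to fern.
  At fern: go left to lime.
    At lime: go left to fir.
      fir is a leaf — visit fir.
    At lime: no right child.
    Visit lime.
  At fern: go right to teak.
    At teak: go left to ash.
      At ash: no left child.
      At ash: go right to plum.
        At plum: go left to rye.
          At rye: go left to iris.
            iris is a leaf — visit iris.
          At rye: no right child.
          Visit rye.
        At plum: go right to aster.
          At aster: go left to mint.
            mint is a leaf — visit mint.
          At aster: no right child.
          Visit aster.
        Visit plum.
      Visit ash.
    At teak: no right child.
    Visit teak.
  Visit fern.
Visit lily.
Full post-order sequence: poppy, fir, lime, iris, rye, mint, aster, plum, ash, teak, fern, lily.

8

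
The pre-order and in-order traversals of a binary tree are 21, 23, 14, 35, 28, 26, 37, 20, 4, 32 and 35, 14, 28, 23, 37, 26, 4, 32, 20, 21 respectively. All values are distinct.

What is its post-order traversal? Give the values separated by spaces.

35 28 14 37 32 4 20 26 23 21

The first element of pre-order is the root; it splits in-order into left and right subtrees.
Root 21: left subtree has 9 nodes {35, 14, 28, 23, 37, 26, 4, 32, 20}, right has 0 { }.
  Root 23: left subtree has 3 nodes {35, 14, 28}, right has 5 {37, 26, 4, 32, 20}.
    Root 14: left subtree has 1 node {35}, right has 1 {28}.
    Root 26: left subtree has 1 node {37}, right has 3 {4, 32, 20}.
      Root 20: left subtree has 2 nodes {4, 32}, right has 0 { }.
        Root 4: left subtree has 0 nodes { }, right has 1 {32}.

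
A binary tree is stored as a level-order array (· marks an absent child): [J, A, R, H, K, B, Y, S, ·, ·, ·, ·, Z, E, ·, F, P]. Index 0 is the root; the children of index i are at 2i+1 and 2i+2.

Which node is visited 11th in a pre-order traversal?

Y

Pre-order visits the node, then its left subtree, then its right subtree.
Visit J.
At J: go left to A.
  Visit A.
  At A: go left to H.
    Visit H.
    At H: go left to S.
      Visit S.
      At S: go left to F.
        F is a leaf — visit F.
      At S: go right to P.
        P is a leaf — visit P.
    At H: no right child.
  At A: go right to K.
    K is a leaf — visit K.
At J: go right to R.
  Visit R.
  At R: go left to B.
    Visit B.
    At B: no left child.
    At B: go right to Z.
      Z is a leaf — visit Z.
  At R: go right to Y.
    Visit Y.
    At Y: go left to E.
      E is a leaf — visit E.
    At Y: no right child.
Full pre-order sequence: J, A, H, S, F, P, K, R, B, Z, Y, E.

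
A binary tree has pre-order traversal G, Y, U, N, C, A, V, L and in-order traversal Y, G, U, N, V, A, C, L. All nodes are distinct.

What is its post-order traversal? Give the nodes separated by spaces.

Y V A L C N U G

The first element of pre-order is the root; it splits in-order into left and right subtrees.
Root G: left subtree has 1 node {Y}, right has 6 {U, N, V, A, C, L}.
  Root U: left subtree has 0 nodes { }, right has 5 {N, V, A, C, L}.
    Root N: left subtree has 0 nodes { }, right has 4 {V, A, C, L}.
      Root C: left subtree has 2 nodes {V, A}, right has 1 {L}.
        Root A: left subtree has 1 node {V}, right has 0 { }.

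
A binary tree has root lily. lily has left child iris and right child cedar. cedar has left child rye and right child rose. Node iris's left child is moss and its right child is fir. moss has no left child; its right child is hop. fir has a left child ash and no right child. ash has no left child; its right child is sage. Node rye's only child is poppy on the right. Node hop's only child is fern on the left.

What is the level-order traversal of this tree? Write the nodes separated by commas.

lily, iris, cedar, moss, fir, rye, rose, hop, ash, poppy, fern, sage

Level-order visits nodes level by level from the root, left to right within each level.
Level 0: lily
Level 1: iris, cedar
Level 2: moss, fir, rye, rose
Level 3: hop, ash, poppy
Level 4: fern, sage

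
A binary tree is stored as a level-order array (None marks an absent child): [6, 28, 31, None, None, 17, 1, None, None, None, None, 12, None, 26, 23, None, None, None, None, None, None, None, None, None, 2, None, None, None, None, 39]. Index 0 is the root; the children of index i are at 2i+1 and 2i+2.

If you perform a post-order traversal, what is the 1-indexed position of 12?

Post-order visits the left subtree, then the right subtree, then the node.
At 6: go left to 28.
  28 is a leaf — visit 28.
At 6: go right to 31.
  At 31: go left to 17.
    At 17: go left to 12.
      At 12: no left child.
      At 12: go right to 2.
        2 is a leaf — visit 2.
      Visit 12.
    At 17: no right child.
    Visit 17.
  At 31: go right to 1.
    At 1: go left to 26.
      26 is a leaf — visit 26.
    At 1: go right to 23.
      At 23: go left to 39.
        39 is a leaf — visit 39.
      At 23: no right child.
      Visit 23.
    Visit 1.
  Visit 31.
Visit 6.
Full post-order sequence: 28, 2, 12, 17, 26, 39, 23, 1, 31, 6.

3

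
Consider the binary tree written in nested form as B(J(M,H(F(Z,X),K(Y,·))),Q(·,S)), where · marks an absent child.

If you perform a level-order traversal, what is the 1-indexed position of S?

6

Level-order visits nodes level by level from the root, left to right within each level.
Level 0: B
Level 1: J, Q
Level 2: M, H, S
Level 3: F, K
Level 4: Z, X, Y
Full level-order sequence: B, J, Q, M, H, S, F, K, Z, X, Y.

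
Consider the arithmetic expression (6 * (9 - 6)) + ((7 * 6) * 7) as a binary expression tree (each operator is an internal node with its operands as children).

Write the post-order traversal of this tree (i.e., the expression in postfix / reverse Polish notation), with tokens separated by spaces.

6 9 6 - * 7 6 * 7 * +

Post-order on an expression tree gives postfix notation: for each operator, emit left operand, right operand, then the operator.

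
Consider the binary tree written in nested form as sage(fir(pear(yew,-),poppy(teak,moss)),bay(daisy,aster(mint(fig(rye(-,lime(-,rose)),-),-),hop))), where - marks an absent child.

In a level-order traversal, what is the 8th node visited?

yew

Level-order visits nodes level by level from the root, left to right within each level.
Level 0: sage
Level 1: fir, bay
Level 2: pear, poppy, daisy, aster
Level 3: yew, teak, moss, mint, hop
Level 4: fig
Level 5: rye
Level 6: lime
Level 7: rose
Full level-order sequence: sage, fir, bay, pear, poppy, daisy, aster, yew, teak, moss, mint, hop, fig, rye, lime, rose.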